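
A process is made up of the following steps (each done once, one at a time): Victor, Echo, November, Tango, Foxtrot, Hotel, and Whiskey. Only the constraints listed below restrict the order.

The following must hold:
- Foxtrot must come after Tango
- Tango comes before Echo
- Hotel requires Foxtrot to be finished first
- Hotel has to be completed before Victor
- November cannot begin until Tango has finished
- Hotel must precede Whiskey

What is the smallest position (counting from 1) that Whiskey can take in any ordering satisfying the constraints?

4

Working backwards through the constraints from Whiskey, its full set of required predecessors is Tango, Foxtrot, Hotel — 3 of them.
With 3 mandatory predecessors, the earliest Whiskey can sit is position 3+1 = 4, and placing just those 3 first achieves it.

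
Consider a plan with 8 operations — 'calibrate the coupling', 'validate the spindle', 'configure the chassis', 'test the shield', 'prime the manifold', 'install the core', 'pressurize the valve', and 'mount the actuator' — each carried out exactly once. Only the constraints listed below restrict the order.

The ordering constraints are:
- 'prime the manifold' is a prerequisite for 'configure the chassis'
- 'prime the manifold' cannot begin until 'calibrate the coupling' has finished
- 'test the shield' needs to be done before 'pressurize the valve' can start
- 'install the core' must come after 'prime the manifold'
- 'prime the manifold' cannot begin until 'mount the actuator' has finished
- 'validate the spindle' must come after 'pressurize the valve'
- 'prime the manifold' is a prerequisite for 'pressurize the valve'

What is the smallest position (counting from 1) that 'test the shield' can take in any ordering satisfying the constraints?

1

No constraint forces any other operation before 'test the shield', so it can be placed first.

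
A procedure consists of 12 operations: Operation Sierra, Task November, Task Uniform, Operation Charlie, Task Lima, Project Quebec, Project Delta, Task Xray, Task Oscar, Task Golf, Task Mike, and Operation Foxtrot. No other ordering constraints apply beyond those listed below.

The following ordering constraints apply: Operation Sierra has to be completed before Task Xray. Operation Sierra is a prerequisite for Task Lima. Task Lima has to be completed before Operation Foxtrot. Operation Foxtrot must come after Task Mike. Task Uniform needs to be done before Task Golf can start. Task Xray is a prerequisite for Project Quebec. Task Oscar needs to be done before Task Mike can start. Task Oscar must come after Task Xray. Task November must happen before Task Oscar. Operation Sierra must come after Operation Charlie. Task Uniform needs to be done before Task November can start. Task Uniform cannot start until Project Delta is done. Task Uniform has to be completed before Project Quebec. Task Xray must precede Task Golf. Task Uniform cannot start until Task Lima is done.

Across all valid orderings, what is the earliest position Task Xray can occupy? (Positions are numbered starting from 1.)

3

Every operation that must precede Task Xray has to come before it. Tracing all chains that end at Task Xray, those operations are: Operation Sierra, Operation Charlie — 2 in total.
So at minimum 2 operations come before Task Xray, putting Task Xray no earlier than position 3. That position is achievable by scheduling exactly those predecessors first.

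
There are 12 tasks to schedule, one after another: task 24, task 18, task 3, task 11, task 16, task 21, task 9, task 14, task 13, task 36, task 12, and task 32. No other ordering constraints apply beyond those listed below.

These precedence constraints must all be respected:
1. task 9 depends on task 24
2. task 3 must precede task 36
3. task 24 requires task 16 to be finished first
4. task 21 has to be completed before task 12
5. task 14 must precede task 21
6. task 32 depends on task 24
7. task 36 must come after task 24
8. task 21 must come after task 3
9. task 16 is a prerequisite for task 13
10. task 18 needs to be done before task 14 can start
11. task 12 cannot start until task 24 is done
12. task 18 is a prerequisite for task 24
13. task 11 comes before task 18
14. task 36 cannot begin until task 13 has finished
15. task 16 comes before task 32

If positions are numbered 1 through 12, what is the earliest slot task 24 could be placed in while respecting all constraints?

4

Working backwards through the constraints from task 24, its full set of required predecessors is task 18, task 11, task 16 — 3 of them.
So at minimum 3 tasks come before task 24, putting task 24 no earlier than position 4. That position is achievable by scheduling exactly those predecessors first.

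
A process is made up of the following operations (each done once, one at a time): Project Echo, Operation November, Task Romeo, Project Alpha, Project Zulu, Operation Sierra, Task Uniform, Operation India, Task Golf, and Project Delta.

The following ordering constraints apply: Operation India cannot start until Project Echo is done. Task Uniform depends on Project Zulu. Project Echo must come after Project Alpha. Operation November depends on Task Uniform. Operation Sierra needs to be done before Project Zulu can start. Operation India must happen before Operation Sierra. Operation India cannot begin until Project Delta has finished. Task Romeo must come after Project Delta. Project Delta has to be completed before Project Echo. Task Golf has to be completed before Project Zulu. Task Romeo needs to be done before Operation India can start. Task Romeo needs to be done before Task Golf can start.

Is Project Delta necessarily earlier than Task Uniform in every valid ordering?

Tracing the constraints gives a chain: Project Delta → Task Romeo → Task Golf → Project Zulu → Task Uniform.
So Project Delta must precede Task Uniform in any valid ordering.

Yes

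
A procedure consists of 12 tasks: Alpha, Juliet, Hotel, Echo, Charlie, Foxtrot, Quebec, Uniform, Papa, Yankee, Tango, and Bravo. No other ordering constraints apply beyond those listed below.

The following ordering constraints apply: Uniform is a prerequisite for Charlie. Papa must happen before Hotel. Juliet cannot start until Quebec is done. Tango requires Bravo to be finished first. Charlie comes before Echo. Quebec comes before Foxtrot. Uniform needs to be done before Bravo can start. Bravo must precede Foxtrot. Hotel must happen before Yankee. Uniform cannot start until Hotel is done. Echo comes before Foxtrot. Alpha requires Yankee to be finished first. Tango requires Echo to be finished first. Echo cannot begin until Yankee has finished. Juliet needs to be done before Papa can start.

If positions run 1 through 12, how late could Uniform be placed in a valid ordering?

7

The tasks that are forced after Uniform, directly or by a chain of constraints, are Echo, Charlie, Foxtrot, Tango, Bravo. That's 5 tasks.
So at least 5 tasks follow Uniform, putting Uniform no later than position 7. That position is achievable by scheduling everything else first.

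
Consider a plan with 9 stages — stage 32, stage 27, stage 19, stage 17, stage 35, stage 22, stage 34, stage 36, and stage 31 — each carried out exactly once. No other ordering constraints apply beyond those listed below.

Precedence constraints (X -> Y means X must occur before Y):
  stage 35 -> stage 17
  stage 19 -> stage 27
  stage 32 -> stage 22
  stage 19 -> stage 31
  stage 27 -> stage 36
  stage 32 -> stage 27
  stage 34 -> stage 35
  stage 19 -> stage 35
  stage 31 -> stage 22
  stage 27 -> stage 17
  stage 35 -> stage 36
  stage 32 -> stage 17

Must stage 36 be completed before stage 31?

Stage 36 and stage 31 are not related by any chain of constraints.
So stage 36 can come before stage 31 or after — it is not forced.

No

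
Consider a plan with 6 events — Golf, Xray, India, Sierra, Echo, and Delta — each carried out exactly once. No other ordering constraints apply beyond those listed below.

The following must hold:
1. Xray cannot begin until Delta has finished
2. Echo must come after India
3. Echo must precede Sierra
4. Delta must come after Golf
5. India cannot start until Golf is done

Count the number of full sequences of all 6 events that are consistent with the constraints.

Golf is the only event with nothing required before it, so every ordering starts there.
Counting all ways to extend the partial order to a total order gives 10.

10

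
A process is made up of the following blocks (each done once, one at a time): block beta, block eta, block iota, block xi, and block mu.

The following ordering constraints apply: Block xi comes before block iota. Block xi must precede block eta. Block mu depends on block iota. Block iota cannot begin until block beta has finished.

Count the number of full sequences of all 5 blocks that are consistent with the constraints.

7

2 blocks have no prerequisites (block beta, block xi), so any of them could come first.
Enumerating by repeatedly choosing an available block (one whose prerequisites are all placed) gives 7 distinct complete orderings.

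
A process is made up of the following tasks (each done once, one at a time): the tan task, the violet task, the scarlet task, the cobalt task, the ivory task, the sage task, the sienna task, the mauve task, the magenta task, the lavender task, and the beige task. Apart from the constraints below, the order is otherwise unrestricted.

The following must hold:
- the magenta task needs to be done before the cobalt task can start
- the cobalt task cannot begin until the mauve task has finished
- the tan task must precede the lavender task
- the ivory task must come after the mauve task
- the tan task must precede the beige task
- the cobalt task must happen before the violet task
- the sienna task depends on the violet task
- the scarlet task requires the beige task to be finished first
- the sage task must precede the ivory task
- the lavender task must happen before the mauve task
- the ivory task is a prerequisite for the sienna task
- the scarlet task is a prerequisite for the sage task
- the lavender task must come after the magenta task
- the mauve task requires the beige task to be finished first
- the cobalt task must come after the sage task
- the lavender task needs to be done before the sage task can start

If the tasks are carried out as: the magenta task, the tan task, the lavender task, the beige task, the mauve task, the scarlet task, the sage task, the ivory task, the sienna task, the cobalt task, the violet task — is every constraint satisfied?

The sequence places the sienna task ahead of the violet task.
Since the violet task is required before the sienna task, the ordering is invalid.

No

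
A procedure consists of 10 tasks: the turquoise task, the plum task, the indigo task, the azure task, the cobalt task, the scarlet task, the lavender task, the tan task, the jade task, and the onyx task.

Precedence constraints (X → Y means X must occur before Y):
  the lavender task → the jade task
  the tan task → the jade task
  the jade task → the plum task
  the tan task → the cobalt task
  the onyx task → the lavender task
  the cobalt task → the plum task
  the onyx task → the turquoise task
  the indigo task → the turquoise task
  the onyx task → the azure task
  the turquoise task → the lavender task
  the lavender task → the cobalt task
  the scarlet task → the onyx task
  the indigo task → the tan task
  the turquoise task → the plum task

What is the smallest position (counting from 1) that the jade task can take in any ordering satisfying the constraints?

The tasks that are forced before the jade task, directly or transitively, are the turquoise task, the indigo task, the scarlet task, the lavender task, the tan task, the onyx task. That's 6 tasks.
With 6 mandatory predecessors, the earliest the jade task can sit is position 6+1 = 7, and placing just those 6 first achieves it.

7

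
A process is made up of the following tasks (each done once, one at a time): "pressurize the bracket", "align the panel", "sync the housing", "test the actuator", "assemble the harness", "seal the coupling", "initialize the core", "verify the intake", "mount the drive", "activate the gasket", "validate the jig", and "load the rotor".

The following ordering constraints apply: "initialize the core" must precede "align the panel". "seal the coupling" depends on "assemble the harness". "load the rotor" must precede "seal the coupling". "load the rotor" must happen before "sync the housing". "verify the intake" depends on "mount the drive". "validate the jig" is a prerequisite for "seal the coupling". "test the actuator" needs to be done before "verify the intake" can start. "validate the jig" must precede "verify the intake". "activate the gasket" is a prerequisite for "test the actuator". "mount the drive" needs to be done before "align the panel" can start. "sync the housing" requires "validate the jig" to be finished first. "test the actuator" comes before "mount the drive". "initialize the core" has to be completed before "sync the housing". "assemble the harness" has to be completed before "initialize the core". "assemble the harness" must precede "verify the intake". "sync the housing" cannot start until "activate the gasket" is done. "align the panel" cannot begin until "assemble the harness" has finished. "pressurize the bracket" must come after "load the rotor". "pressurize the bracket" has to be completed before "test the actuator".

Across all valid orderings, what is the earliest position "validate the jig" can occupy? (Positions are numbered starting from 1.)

No constraint forces any other task before "validate the jig", so it can be placed first.

1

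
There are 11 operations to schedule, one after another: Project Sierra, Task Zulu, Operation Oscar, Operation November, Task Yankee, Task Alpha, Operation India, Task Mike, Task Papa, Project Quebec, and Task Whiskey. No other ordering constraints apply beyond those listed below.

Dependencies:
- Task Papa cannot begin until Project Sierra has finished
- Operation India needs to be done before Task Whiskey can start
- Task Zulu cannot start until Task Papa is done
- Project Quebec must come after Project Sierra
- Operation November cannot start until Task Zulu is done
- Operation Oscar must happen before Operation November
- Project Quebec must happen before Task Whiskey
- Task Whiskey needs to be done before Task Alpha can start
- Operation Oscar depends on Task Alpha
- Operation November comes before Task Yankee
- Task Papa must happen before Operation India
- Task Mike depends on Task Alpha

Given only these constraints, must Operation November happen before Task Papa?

In fact the dependencies run the other way: Task Papa → Task Zulu → Operation November.
So Operation November never precedes Task Papa.

No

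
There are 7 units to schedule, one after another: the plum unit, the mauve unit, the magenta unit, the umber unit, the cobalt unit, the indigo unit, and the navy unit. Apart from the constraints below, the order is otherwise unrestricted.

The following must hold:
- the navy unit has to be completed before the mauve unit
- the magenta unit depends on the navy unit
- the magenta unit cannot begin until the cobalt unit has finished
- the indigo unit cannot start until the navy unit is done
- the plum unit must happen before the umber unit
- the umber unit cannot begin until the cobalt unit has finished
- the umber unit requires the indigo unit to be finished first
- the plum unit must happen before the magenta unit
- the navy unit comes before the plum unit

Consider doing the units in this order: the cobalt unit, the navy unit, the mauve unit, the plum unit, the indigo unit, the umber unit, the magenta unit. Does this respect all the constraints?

Checking each listed constraint against this order: for instance, the cobalt unit is in position 1 and the magenta unit in position 7, so that constraint holds — and the remaining constraints check out the same way.

Yes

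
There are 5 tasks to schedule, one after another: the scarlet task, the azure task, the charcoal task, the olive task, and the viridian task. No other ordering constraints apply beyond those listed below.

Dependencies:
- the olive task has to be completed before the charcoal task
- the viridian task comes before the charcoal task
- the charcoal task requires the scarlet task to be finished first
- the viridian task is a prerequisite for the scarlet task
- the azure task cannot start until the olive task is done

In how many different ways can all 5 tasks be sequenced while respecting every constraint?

The tasks with no prerequisites are the olive task, the viridian task; any of them can be placed first.
Counting all ways to extend the partial order to a total order gives 9.

9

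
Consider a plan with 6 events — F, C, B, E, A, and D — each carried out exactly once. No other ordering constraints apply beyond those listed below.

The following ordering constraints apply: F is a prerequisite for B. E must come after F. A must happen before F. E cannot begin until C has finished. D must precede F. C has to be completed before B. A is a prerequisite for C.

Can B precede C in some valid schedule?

No

The constraints give a chain C → B, which forces C before B.
So no valid ordering can have B before C.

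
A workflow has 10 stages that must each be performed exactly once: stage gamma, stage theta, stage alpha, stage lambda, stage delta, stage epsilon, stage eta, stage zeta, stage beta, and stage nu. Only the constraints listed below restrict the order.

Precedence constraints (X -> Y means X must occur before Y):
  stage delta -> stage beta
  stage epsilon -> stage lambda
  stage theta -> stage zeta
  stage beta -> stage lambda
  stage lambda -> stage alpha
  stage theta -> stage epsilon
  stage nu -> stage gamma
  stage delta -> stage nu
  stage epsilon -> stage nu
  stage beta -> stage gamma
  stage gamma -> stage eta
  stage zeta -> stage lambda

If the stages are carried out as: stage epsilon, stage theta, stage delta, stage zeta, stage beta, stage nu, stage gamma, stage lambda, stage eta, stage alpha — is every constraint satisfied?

The sequence places stage epsilon ahead of stage theta.
But one of the constraints requires stage theta before stage epsilon, so this ordering violates it.

No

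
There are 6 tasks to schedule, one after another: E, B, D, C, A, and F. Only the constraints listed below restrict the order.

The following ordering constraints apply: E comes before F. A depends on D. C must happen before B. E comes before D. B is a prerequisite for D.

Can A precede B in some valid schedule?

No

The constraints give a chain B → D → A, which forces B before A.
So no valid ordering can have A before B.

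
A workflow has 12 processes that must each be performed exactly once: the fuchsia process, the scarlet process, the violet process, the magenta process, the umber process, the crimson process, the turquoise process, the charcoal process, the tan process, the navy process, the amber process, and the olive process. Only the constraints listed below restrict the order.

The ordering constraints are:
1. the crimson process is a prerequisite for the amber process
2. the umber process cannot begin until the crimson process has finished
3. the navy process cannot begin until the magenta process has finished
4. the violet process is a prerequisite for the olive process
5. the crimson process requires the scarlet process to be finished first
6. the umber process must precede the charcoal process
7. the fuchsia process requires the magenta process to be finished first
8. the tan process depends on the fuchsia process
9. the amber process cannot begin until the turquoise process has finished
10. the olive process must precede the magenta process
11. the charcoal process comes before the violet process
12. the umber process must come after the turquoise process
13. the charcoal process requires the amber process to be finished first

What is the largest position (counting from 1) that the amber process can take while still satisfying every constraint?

5

Every process that must follow the amber process has to come after it. Tracing all chains starting from the amber process, those processes are: the fuchsia process, the violet process, the magenta process, the charcoal process, the tan process, the navy process, the olive process — 7 in total.
With 7 mandatory successors out of 12 processes total, the latest slot for the amber process is 12−7 = 5, and it's reachable by doing all non-successors before the amber process.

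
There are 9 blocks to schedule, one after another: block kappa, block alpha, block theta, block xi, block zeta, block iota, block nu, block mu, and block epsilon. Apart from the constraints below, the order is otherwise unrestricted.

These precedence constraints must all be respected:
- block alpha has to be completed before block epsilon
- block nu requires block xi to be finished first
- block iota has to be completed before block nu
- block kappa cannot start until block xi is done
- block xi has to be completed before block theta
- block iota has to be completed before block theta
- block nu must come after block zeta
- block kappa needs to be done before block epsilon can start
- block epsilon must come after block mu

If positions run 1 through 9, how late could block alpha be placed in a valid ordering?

8

Following the constraints forward from block alpha, its only required successor is block epsilon.
With 1 mandatory successor out of 9 blocks total, the latest slot for block alpha is 9−1 = 8, and it's reachable by doing all non-successors before block alpha.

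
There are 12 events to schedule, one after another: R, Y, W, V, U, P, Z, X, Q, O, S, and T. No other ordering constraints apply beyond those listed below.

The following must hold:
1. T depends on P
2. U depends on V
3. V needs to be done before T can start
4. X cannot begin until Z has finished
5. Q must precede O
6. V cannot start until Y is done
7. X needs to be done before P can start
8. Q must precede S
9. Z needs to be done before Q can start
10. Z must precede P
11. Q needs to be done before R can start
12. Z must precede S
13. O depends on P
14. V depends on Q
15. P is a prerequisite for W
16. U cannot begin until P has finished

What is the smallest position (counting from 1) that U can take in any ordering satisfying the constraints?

The events that are forced before U, directly or transitively, are Y, V, P, Z, X, Q. That's 6 events.
With 6 mandatory predecessors, the earliest U can sit is position 6+1 = 7, and placing just those 6 first achieves it.

7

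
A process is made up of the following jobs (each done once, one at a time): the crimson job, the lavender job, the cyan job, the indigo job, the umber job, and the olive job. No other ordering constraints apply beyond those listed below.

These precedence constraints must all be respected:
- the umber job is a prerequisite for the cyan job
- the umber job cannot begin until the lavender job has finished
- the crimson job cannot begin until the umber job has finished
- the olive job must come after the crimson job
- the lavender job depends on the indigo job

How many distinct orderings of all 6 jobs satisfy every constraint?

3

The indigo job is the only job with nothing required before it, so every ordering starts there.
Enumerating by repeatedly choosing an available job (one whose prerequisites are all placed) gives 3 distinct complete orderings.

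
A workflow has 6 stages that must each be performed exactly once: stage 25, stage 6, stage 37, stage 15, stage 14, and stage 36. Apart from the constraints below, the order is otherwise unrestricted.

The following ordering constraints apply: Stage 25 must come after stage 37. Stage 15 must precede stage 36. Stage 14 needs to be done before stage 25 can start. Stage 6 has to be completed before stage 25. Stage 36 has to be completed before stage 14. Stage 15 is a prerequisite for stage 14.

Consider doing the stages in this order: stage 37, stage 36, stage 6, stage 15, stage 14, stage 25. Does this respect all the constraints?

Here stage 15 comes after stage 36.
Since stage 15 is required before stage 36, the ordering is invalid.

No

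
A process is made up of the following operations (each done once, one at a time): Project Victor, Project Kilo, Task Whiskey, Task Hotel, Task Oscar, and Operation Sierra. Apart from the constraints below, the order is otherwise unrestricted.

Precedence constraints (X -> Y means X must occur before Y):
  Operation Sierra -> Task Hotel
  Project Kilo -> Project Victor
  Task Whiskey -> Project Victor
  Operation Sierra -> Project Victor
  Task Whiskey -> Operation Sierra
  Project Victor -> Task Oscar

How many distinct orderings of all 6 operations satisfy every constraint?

10

2 operations have no prerequisites (Project Kilo, Task Whiskey), so any of them could come first.
Systematically extending each partial ordering one operation at a time and counting, there are 10 complete orderings.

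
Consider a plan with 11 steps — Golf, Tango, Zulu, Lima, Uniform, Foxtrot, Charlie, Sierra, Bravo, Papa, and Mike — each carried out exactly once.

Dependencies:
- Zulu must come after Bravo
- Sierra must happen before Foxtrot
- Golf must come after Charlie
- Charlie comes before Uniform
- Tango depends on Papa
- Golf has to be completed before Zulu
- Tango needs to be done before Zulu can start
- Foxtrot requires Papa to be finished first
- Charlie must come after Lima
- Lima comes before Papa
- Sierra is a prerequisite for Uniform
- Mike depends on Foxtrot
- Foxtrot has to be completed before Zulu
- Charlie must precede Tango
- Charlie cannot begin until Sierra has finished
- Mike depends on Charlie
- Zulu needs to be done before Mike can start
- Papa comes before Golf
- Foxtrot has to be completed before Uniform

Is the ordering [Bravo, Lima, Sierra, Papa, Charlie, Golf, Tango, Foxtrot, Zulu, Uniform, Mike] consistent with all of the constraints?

Every stated constraint is respected: Bravo sits at position 1, ahead of Zulu at position 9, and each of the other listed pairs likewise has the predecessor earlier in the sequence.

Yes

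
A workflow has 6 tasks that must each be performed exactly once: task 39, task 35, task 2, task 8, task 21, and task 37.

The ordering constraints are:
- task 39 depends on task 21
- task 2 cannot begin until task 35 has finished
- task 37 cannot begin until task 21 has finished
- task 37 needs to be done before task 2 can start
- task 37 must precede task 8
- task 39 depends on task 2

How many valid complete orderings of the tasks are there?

The tasks with no prerequisites are task 35, task 21; any of them can be placed first.
Enumerating by repeatedly choosing an available task (one whose prerequisites are all placed) gives 10 distinct complete orderings.

10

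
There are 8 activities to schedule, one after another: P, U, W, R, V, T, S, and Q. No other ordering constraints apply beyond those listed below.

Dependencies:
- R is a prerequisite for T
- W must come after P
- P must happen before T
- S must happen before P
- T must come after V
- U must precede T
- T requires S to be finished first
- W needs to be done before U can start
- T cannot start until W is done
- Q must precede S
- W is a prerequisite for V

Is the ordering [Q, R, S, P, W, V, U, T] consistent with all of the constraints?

Yes

Checking each listed constraint against this order: for instance, R is in position 2 and T in position 8, so that constraint holds — and the remaining constraints check out the same way.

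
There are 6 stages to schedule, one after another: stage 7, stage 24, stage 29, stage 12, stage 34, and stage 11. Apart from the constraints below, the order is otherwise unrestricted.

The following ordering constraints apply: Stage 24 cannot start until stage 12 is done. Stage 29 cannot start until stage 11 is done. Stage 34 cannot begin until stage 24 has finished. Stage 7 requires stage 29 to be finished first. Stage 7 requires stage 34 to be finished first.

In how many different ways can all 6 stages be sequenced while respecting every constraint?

The stages with no prerequisites are stage 12, stage 11; any of them can be placed first.
Counting all ways to extend the partial order to a total order gives 10.

10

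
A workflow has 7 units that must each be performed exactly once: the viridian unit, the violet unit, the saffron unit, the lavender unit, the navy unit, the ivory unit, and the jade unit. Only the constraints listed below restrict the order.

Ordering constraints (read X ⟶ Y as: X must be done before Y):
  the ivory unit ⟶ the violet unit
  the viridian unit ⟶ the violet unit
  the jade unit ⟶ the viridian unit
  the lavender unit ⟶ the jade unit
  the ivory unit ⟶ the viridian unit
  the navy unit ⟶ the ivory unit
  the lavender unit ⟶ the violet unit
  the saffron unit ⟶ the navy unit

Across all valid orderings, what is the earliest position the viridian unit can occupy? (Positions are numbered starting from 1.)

6

Every unit that must precede the viridian unit has to come before it. Tracing all chains that end at the viridian unit, those units are: the saffron unit, the lavender unit, the navy unit, the ivory unit, the jade unit — 5 in total.
So at minimum 5 units come before the viridian unit, putting the viridian unit no earlier than position 6. That position is achievable by scheduling exactly those predecessors first.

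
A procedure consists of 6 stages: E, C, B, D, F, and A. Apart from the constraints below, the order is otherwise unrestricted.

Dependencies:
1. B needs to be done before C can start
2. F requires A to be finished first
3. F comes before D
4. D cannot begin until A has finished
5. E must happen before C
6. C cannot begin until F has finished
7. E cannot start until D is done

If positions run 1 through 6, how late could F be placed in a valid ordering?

3

Following every chain forward from F, the stages that must come later are E, C, D — 3 of them.
With 3 mandatory successors out of 6 stages total, the latest slot for F is 6−3 = 3, and it's reachable by doing all non-successors before F.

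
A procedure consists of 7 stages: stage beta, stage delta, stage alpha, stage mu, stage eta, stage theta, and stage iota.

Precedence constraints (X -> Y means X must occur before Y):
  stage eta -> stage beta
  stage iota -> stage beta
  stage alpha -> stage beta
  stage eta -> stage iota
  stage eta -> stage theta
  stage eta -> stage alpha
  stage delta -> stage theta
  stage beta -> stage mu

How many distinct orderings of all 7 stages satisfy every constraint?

40

The stages with no prerequisites are stage delta, stage eta; any of them can be placed first.
Counting all ways to extend the partial order to a total order gives 40.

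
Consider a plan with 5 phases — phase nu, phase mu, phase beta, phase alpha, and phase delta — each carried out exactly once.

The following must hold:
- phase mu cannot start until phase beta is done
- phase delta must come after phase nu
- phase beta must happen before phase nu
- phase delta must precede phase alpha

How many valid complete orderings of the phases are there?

Phase beta is the only phase with nothing required before it, so every ordering starts there.
Enumerating by repeatedly choosing an available phase (one whose prerequisites are all placed) gives 4 distinct complete orderings.

4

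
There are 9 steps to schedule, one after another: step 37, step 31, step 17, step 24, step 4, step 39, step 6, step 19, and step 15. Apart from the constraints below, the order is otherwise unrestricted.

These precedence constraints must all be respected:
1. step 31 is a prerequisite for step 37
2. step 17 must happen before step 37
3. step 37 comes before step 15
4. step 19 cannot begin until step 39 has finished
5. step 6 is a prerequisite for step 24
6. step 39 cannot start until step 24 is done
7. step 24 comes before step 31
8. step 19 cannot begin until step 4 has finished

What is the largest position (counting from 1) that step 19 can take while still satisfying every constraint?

9

Nothing depends on step 19, so it can be the final step, position 9.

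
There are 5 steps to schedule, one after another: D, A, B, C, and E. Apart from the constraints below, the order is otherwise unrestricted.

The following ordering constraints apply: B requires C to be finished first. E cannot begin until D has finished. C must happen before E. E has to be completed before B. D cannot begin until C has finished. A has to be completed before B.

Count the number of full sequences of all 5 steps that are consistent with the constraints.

4

The steps with no prerequisites are A, C; any of them can be placed first.
Counting all ways to extend the partial order to a total order gives 4.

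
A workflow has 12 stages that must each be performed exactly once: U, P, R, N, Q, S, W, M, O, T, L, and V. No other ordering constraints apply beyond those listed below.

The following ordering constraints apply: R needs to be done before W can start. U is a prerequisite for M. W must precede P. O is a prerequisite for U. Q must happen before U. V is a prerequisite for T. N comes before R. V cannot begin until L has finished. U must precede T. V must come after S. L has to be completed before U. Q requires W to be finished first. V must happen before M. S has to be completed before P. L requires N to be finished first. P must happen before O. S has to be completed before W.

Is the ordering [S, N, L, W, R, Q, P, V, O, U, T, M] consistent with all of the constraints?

Here R comes after W.
Since R is required before W, the ordering is invalid.

No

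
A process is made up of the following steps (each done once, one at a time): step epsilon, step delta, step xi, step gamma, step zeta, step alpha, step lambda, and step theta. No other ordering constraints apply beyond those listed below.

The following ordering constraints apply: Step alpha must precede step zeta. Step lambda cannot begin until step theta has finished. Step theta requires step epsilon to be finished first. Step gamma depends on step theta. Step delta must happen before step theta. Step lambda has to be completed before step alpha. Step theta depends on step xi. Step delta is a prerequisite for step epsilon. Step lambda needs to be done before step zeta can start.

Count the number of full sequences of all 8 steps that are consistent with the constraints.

The steps with no prerequisites are step delta, step xi; any of them can be placed first.
Systematically extending each partial ordering one step at a time and counting, there are 12 complete orderings.

12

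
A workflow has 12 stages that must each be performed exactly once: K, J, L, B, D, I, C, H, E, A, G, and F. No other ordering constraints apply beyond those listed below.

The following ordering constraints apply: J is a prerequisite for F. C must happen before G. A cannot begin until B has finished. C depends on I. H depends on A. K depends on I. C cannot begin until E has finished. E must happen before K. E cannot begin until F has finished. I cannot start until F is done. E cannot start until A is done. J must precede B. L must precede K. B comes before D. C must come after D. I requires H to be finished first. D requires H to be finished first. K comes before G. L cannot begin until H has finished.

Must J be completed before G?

Chaining the stated constraints: J → F → E → K → G.
Hence J necessarily comes before G.

Yes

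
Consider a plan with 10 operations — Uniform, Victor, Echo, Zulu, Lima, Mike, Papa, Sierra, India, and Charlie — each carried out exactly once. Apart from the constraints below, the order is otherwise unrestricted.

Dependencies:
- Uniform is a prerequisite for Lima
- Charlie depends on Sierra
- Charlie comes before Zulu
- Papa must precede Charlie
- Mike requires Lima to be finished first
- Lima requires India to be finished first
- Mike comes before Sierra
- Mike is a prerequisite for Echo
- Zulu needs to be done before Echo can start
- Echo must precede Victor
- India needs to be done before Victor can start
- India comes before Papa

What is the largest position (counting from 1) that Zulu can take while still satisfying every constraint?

8

Following every chain forward from Zulu, the operations that must come later are Victor, Echo — 2 of them.
With 2 mandatory successors out of 10 operations total, the latest slot for Zulu is 10−2 = 8, and it's reachable by doing all non-successors before Zulu.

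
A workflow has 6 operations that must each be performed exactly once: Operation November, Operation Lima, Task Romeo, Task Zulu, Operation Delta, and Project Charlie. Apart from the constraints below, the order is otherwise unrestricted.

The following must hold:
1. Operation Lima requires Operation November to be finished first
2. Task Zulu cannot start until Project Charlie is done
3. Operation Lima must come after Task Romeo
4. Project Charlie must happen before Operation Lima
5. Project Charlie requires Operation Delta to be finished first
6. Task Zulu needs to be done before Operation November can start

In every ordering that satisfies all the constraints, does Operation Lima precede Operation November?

No

In fact the dependencies run the other way: Operation November → Operation Lima.
So Operation Lima never precedes Operation November.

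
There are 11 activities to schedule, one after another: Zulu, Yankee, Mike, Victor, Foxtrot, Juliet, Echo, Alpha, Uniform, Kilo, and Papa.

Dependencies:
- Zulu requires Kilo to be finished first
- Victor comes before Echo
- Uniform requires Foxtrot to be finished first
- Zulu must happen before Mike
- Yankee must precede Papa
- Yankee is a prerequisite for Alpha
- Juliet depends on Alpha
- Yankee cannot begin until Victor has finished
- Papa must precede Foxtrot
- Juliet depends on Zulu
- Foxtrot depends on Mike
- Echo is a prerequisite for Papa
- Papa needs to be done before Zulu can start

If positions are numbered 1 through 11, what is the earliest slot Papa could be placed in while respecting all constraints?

The activities that are forced before Papa, directly or transitively, are Yankee, Victor, Echo. That's 3 activities.
With 3 mandatory predecessors, the earliest Papa can sit is position 3+1 = 4, and placing just those 3 first achieves it.

4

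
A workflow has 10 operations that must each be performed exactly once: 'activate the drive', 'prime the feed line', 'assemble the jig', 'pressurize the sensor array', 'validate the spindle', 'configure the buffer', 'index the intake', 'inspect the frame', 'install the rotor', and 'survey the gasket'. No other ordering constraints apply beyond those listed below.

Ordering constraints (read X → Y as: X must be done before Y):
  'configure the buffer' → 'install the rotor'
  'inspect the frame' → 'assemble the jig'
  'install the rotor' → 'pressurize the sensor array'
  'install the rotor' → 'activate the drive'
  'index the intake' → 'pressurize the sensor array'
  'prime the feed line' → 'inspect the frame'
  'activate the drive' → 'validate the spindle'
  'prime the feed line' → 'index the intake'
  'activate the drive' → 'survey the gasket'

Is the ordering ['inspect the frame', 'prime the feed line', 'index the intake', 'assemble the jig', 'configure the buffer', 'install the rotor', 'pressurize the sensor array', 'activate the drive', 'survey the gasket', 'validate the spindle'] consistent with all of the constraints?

No

The sequence places 'inspect the frame' ahead of 'prime the feed line'.
Since 'prime the feed line' is required before 'inspect the frame', the ordering is invalid.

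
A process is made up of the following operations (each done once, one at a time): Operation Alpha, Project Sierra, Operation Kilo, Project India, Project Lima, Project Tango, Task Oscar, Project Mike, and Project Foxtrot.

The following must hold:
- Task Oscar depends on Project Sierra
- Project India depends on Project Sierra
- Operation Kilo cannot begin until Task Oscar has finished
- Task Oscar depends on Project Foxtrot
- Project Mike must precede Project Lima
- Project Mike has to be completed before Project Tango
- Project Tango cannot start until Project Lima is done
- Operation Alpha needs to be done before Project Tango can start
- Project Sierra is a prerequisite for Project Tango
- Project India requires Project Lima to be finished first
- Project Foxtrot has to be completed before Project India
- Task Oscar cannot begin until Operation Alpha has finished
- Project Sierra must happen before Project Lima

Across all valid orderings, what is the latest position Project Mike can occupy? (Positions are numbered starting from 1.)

6

Following every chain forward from Project Mike, the operations that must come later are Project India, Project Lima, Project Tango — 3 of them.
So at least 3 operations follow Project Mike, putting Project Mike no later than position 6. That position is achievable by scheduling everything else first.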